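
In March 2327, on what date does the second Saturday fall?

March 1, 2327 is a Tuesday.
The first Saturday is therefore March 5 (4 days later).
The second Saturday is 5 + 1×7 = March 12.

March 12, 2327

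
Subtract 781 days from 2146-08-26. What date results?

−365 (one year) → Aug 26, 2145 (416 left).
−365 (one year) → Aug 26, 2144 (51 left).
−26 → Jul 31, 2144 (end of Jul, 31 days; 25 left).
−25 → Jul 6, 2144.

July 6, 2144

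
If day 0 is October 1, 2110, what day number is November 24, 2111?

Oct 1, 2110 → Oct 1, 2111: 365 days.
Oct 1, 2111 → Nov 1, 2111: 31 days (October has 31).
Nov 1, 2111 → Nov 24, 2111: 23 days.
Total: 419 days.

419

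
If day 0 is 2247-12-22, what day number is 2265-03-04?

6282

Dec 22, 2247 → Dec 22, 2248: 366 days (Feb 29, 2248 is in that span).
Dec 22, 2248 → Dec 22, 2249: 365 days.
Dec 22, 2249 → Dec 22, 2250: 365 days.
Dec 22, 2250 → Dec 22, 2251: 365 days.
Dec 22, 2251 → Dec 22, 2252: 366 days (Feb 29, 2252 is in that span).
Dec 22, 2252 → Dec 22, 2253: 365 days.
Dec 22, 2253 → Dec 22, 2254: 365 days.
Dec 22, 2254 → Dec 22, 2255: 365 days.
Dec 22, 2255 → Dec 22, 2256: 366 days (Feb 29, 2256 is in that span).
Dec 22, 2256 → Dec 22, 2257: 365 days.
Dec 22, 2257 → Dec 22, 2258: 365 days.
Dec 22, 2258 → Dec 22, 2259: 365 days.
Dec 22, 2259 → Dec 22, 2260: 366 days (Feb 29, 2260 is in that span).
Dec 22, 2260 → Dec 22, 2261: 365 days.
Dec 22, 2261 → Dec 22, 2262: 365 days.
Dec 22, 2262 → Dec 22, 2263: 365 days.
Dec 22, 2263 → Dec 22, 2264: 366 days (Feb 29, 2264 is in that span).
Dec 22, 2264 → Jan 22, 2265: 31 days (December has 31).
Jan 22, 2265 → Feb 22, 2265: 31 days (January has 31).
Feb 22, 2265 → Mar 4, 2265: 10 days.
Total: 6282 days.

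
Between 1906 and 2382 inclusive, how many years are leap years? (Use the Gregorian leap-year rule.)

116

Multiples of 4 in [1906,2382]: 119.
Of those, multiples of 100: 4 (not leap unless ÷400).
Multiples of 400: 1.
Leap years = 119 − 4 + 1 = 116.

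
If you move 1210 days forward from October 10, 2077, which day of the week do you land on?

Saturday

Oct 10, 2077 is a Sunday.
1210 mod 7 = 6, so 1210 days after a Sunday is Sunday + 6 = Saturday.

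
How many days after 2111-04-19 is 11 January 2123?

4285

Apr 19, 2111 → Apr 19, 2112: 366 days (Feb 29, 2112 is in that span).
Apr 19, 2112 → Apr 19, 2113: 365 days.
Apr 19, 2113 → Apr 19, 2114: 365 days.
Apr 19, 2114 → Apr 19, 2115: 365 days.
Apr 19, 2115 → Apr 19, 2116: 366 days (Feb 29, 2116 is in that span).
Apr 19, 2116 → Apr 19, 2117: 365 days.
Apr 19, 2117 → Apr 19, 2118: 365 days.
Apr 19, 2118 → Apr 19, 2119: 365 days.
Apr 19, 2119 → Apr 19, 2120: 366 days (Feb 29, 2120 is in that span).
Apr 19, 2120 → Apr 19, 2121: 365 days.
Apr 19, 2121 → Apr 19, 2122: 365 days.
Apr 19, 2122 → May 19, 2122: 30 days (April has 30).
May 19, 2122 → Jun 19, 2122: 31 days (May has 31).
Jun 19, 2122 → Jul 19, 2122: 30 days (June has 30).
Jul 19, 2122 → Aug 19, 2122: 31 days (July has 31).
Aug 19, 2122 → Sep 19, 2122: 31 days (August has 31).
Sep 19, 2122 → Oct 19, 2122: 30 days (September has 30).
Oct 19, 2122 → Nov 19, 2122: 31 days (October has 31).
Nov 19, 2122 → Dec 19, 2122: 30 days (November has 30).
Dec 19, 2122 → Jan 11, 2123: 23 days.
Total: 4285 days.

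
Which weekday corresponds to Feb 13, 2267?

Doomsday rule: the anchor day for the 2200s is Friday. For year 67: 67÷12 = 5 r 7, and 7÷4 = 1, so 5+7+1 = 13.
Friday + 13 ≡ Thursday — that's 2267's doomsday.
In February the doomsday date is Feb 28 (2267 is not a leap year).
Feb 13 is 15 days before Feb 28; 15 mod 7 = 1, so Thursday − 1 = Wednesday.

Wednesday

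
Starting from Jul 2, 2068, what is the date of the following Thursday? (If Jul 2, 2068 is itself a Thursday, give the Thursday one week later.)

July 5, 2068

Jul 2, 2068 is a Monday.
From Monday to the next Thursday is 3 days.
Jul 2, 2068 + 3 = Jul 5, 2068.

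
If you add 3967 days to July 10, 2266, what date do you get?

+365 (one year) → Jul 10, 2267 (3602 left).
+366 (one year; includes Feb 29, 2268) → Jul 10, 2268 (3236 left).
+365 (one year) → Jul 10, 2269 (2871 left).
+365 (one year) → Jul 10, 2270 (2506 left).
+365 (one year) → Jul 10, 2271 (2141 left).
+366 (one year; includes Feb 29, 2272) → Jul 10, 2272 (1775 left).
+365 (one year) → Jul 10, 2273 (1410 left).
+365 (one year) → Jul 10, 2274 (1045 left).
+365 (one year) → Jul 10, 2275 (680 left).
+366 (one year; includes Feb 29, 2276) → Jul 10, 2276 (314 left).
Jul has 31 days: +22 → Aug 1, 2276 (292 left).
Aug has 31 days: +31 → Sep 1, 2276 (261 left).
Sep has 30 days: +30 → Oct 1, 2276 (231 left).
Oct has 31 days: +31 → Nov 1, 2276 (200 left).
Nov has 30 days: +30 → Dec 1, 2276 (170 left).
Dec has 31 days: +31 → Jan 1, 2277 (139 left).
Jan has 31 days: +31 → Feb 1, 2277 (108 left).
Feb has 28 days: +28 → Mar 1, 2277 (80 left).
Mar has 31 days: +31 → Apr 1, 2277 (49 left).
Apr has 30 days: +30 → May 1, 2277 (19 left).
+19 → May 20, 2277.

May 20, 2277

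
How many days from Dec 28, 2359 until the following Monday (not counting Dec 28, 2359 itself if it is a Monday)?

Dec 28, 2359 is a Monday.
From Monday to the next Monday is 7 days.

7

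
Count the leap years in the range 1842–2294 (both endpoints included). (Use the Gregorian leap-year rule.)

Multiples of 4 in [1842,2294]: 113.
Of those, multiples of 100: 4 (not leap unless ÷400).
Multiples of 400: 1.
Leap years = 113 − 4 + 1 = 110.

110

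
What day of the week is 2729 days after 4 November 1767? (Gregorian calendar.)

Tuesday

First find the weekday of Nov 4, 1767. Doomsday rule: the anchor day for the 1700s is Sunday. For year 67: 67÷12 = 5 r 7, and 7÷4 = 1, so 5+7+1 = 13.
Sunday + 13 ≡ Saturday — that's 1767's doomsday.
In November the doomsday date is Nov 7.
Nov 4 is 3 days before Nov 7; 3 mod 7 = 3, so Saturday − 3 = Wednesday.
2729 mod 7 = 6, so 2729 days after a Wednesday is Wednesday + 6 = Tuesday.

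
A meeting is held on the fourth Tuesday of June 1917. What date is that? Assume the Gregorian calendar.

June 26, 1917

June 1, 1917 is a Friday.
The first Tuesday is therefore June 5 (4 days later).
The fourth Tuesday is 5 + 3×7 = June 26.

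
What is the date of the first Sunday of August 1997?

August 1, 1997 is a Friday.
The first Sunday is therefore August 3 (2 days later).

August 3, 1997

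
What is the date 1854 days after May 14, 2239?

June 10, 2244

+366 (one year; includes Feb 29, 2240) → May 14, 2240 (1488 left).
+365 (one year) → May 14, 2241 (1123 left).
+365 (one year) → May 14, 2242 (758 left).
+365 (one year) → May 14, 2243 (393 left).
May has 31 days: +18 → Jun 1, 2243 (375 left).
Jun has 30 days: +30 → Jul 1, 2243 (345 left).
Jul has 31 days: +31 → Aug 1, 2243 (314 left).
Aug has 31 days: +31 → Sep 1, 2243 (283 left).
Sep has 30 days: +30 → Oct 1, 2243 (253 left).
Oct has 31 days: +31 → Nov 1, 2243 (222 left).
Nov has 30 days: +30 → Dec 1, 2243 (192 left).
Dec has 31 days: +31 → Jan 1, 2244 (161 left).
Jan has 31 days: +31 → Feb 1, 2244 (130 left).
Feb has 29 days: +29 → Mar 1, 2244 (101 left).
Mar has 31 days: +31 → Apr 1, 2244 (70 left).
Apr has 30 days: +30 → May 1, 2244 (40 left).
May has 31 days: +31 → Jun 1, 2244 (9 left).
+9 → Jun 10, 2244.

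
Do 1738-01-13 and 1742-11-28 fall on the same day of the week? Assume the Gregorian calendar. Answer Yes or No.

From Jan 13, 1738 to Nov 28, 1742 is 1780 days.
1780 mod 7 = 2, so they are different weekdays.
(Jan 13, 1738 is a Monday; Nov 28, 1742 is a Wednesday.)

No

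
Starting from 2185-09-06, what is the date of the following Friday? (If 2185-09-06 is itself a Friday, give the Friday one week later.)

September 9, 2185

Sep 6, 2185 is a Tuesday.
From Tuesday to the next Friday is 3 days.
Sep 6, 2185 + 3 = Sep 9, 2185.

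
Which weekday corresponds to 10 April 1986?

Doomsday rule: the anchor day for the 1900s is Wednesday. For year 86: 86÷12 = 7 r 2, and 2÷4 = 0, so 7+2+0 = 9.
Wednesday + 9 ≡ Friday — that's 1986's doomsday.
In April the doomsday date is Apr 4.
Apr 10 is 6 days after Apr 4; 6 mod 7 = 6, so Friday + 6 = Thursday.

Thursday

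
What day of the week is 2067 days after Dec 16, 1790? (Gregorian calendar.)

Saturday

Dec 16, 1790 is a Thursday.
2067 mod 7 = 2, so 2067 days after a Thursday is Thursday + 2 = Saturday.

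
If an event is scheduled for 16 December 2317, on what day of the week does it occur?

Doomsday rule: the anchor day for the 2300s is Wednesday. For year 17: 17÷12 = 1 r 5, and 5÷4 = 1, so 1+5+1 = 7.
Wednesday + 7 ≡ Wednesday — that's 2317's doomsday.
In December the doomsday date is Dec 12.
Dec 16 is 4 days after Dec 12; 4 mod 7 = 4, so Wednesday + 4 = Sunday.

Sunday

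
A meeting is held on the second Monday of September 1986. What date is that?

September 8, 1986

September 1, 1986 is a Monday.
The first Monday is therefore September 1 (same day).
The second Monday is 1 + 1×7 = September 8.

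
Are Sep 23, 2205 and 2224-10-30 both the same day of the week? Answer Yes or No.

No

From Sep 23, 2205 to Oct 30, 2224 is 6977 days.
6977 mod 7 = 5, so they are different weekdays.
(Sep 23, 2205 is a Monday; Oct 30, 2224 is a Saturday.)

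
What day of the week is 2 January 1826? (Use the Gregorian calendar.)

Monday

Doomsday rule: the anchor day for the 1800s is Friday. For year 26: 26÷12 = 2 r 2, and 2÷4 = 0, so 2+2+0 = 4.
Friday + 4 ≡ Tuesday — that's 1826's doomsday.
In January the doomsday date is Jan 3 (1826 is not a leap year).
Jan 2 is 1 day before Jan 3; 1 mod 7 = 1, so Tuesday − 1 = Monday.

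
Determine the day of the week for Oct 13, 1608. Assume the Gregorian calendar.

Monday

Doomsday rule: the anchor day for the 1600s is Tuesday. For year 08: 8÷12 = 0 r 8, and 8÷4 = 2, so 0+8+2 = 10.
Tuesday + 10 ≡ Friday — that's 1608's doomsday.
In October the doomsday date is Oct 10.
Oct 13 is 3 days after Oct 10; 3 mod 7 = 3, so Friday + 3 = Monday.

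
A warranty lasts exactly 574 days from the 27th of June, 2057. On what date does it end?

January 22, 2059

+365 (one year) → Jun 27, 2058 (209 left).
Jun has 30 days: +4 → Jul 1, 2058 (205 left).
Jul has 31 days: +31 → Aug 1, 2058 (174 left).
Aug has 31 days: +31 → Sep 1, 2058 (143 left).
Sep has 30 days: +30 → Oct 1, 2058 (113 left).
Oct has 31 days: +31 → Nov 1, 2058 (82 left).
Nov has 30 days: +30 → Dec 1, 2058 (52 left).
Dec has 31 days: +31 → Jan 1, 2059 (21 left).
+21 → Jan 22, 2059.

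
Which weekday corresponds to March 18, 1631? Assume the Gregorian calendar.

Tuesday

Doomsday rule: the anchor day for the 1600s is Tuesday. For year 31: 31÷12 = 2 r 7, and 7÷4 = 1, so 2+7+1 = 10.
Tuesday + 10 ≡ Friday — that's 1631's doomsday.
In March the doomsday date is Mar 14.
Mar 18 is 4 days after Mar 14; 4 mod 7 = 4, so Friday + 4 = Tuesday.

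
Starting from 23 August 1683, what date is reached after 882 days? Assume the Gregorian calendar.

January 21, 1686

+366 (one year; includes Feb 29, 1684) → Aug 23, 1684 (516 left).
+365 (one year) → Aug 23, 1685 (151 left).
Aug has 31 days: +9 → Sep 1, 1685 (142 left).
Sep has 30 days: +30 → Oct 1, 1685 (112 left).
Oct has 31 days: +31 → Nov 1, 1685 (81 left).
Nov has 30 days: +30 → Dec 1, 1685 (51 left).
Dec has 31 days: +31 → Jan 1, 1686 (20 left).
+20 → Jan 21, 1686.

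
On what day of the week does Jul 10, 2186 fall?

Doomsday rule: the anchor day for the 2100s is Sunday. For year 86: 86÷12 = 7 r 2, and 2÷4 = 0, so 7+2+0 = 9.
Sunday + 9 ≡ Tuesday — that's 2186's doomsday.
In July the doomsday date is Jul 11.
Jul 10 is 1 day before Jul 11; 1 mod 7 = 1, so Tuesday − 1 = Monday.

Monday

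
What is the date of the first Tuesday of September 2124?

September 5, 2124

September 1, 2124 is a Friday.
The first Tuesday is therefore September 5 (4 days later).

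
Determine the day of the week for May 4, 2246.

Doomsday rule: the anchor day for the 2200s is Friday. For year 46: 46÷12 = 3 r 10, and 10÷4 = 2, so 3+10+2 = 15.
Friday + 15 ≡ Saturday — that's 2246's doomsday.
In May the doomsday date is May 9.
May 4 is 5 days before May 9; 5 mod 7 = 5, so Saturday − 5 = Monday.

Monday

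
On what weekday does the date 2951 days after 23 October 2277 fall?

Saturday

First find the weekday of Oct 23, 2277. Doomsday rule: the anchor day for the 2200s is Friday. For year 77: 77÷12 = 6 r 5, and 5÷4 = 1, so 6+5+1 = 12.
Friday + 12 ≡ Wednesday — that's 2277's doomsday.
In October the doomsday date is Oct 10.
Oct 23 is 13 days after Oct 10; 13 mod 7 = 6, so Wednesday + 6 = Tuesday.
2951 mod 7 = 4, so 2951 days after a Tuesday is Tuesday + 4 = Saturday.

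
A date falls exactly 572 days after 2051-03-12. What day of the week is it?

Mar 12, 2051 is a Sunday.
572 mod 7 = 5, so 572 days after a Sunday is Sunday + 5 = Friday.

Friday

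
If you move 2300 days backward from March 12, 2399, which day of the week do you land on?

Monday

First find the weekday of Mar 12, 2399. Doomsday rule: the anchor day for the 2300s is Wednesday. For year 99: 99÷12 = 8 r 3, and 3÷4 = 0, so 8+3+0 = 11.
Wednesday + 11 ≡ Sunday — that's 2399's doomsday.
In March the doomsday date is Mar 14.
Mar 12 is 2 days before Mar 14; 2 mod 7 = 2, so Sunday − 2 = Friday.
2300 mod 7 = 4, so 2300 days before a Friday is Friday − 4 = Monday.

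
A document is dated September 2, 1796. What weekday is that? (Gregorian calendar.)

Doomsday rule: the anchor day for the 1700s is Sunday. For year 96: 96÷12 = 8 r 0, and 0÷4 = 0, so 8+0+0 = 8.
Sunday + 8 ≡ Monday — that's 1796's doomsday.
In September the doomsday date is Sep 5.
Sep 2 is 3 days before Sep 5; 3 mod 7 = 3, so Monday − 3 = Friday.

Friday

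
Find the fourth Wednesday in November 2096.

November 1, 2096 is a Thursday.
The first Wednesday is therefore November 7 (6 days later).
The fourth Wednesday is 7 + 3×7 = November 28.

November 28, 2096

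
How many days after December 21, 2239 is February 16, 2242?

788

Dec 21, 2239 → Dec 21, 2240: 366 days (Feb 29, 2240 is in that span).
Dec 21, 2240 → Dec 21, 2241: 365 days.
Dec 21, 2241 → Jan 21, 2242: 31 days (December has 31).
Jan 21, 2242 → Feb 16, 2242: 26 days.
Total: 788 days.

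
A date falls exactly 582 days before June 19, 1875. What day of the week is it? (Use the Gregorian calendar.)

Friday

Jun 19, 1875 is a Saturday.
582 mod 7 = 1, so 582 days before a Saturday is Saturday − 1 = Friday.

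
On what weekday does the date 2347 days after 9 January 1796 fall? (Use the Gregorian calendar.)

Jan 9, 1796 is a Saturday.
2347 mod 7 = 2, so 2347 days after a Saturday is Saturday + 2 = Monday.

Monday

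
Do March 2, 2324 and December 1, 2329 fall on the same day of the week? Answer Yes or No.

Yes

From Mar 2, 2324 to Dec 1, 2329 is 2100 days.
2100 mod 7 = 0, so they are the same weekday.
(Mar 2, 2324 is a Sunday; Dec 1, 2329 is a Sunday.)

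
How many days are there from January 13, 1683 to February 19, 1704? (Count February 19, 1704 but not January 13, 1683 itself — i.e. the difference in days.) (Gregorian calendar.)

Jan 13, 1683 → Jan 13, 1684: 365 days.
Jan 13, 1684 → Jan 13, 1685: 366 days (Feb 29, 1684 is in that span).
Jan 13, 1685 → Jan 13, 1686: 365 days.
Jan 13, 1686 → Jan 13, 1687: 365 days.
Jan 13, 1687 → Jan 13, 1688: 365 days.
Jan 13, 1688 → Jan 13, 1689: 366 days (Feb 29, 1688 is in that span).
Jan 13, 1689 → Jan 13, 1690: 365 days.
Jan 13, 1690 → Jan 13, 1691: 365 days.
Jan 13, 1691 → Jan 13, 1692: 365 days.
Jan 13, 1692 → Jan 13, 1693: 366 days (Feb 29, 1692 is in that span).
Jan 13, 1693 → Jan 13, 1694: 365 days.
Jan 13, 1694 → Jan 13, 1695: 365 days.
Jan 13, 1695 → Jan 13, 1696: 365 days.
Jan 13, 1696 → Jan 13, 1697: 366 days (Feb 29, 1696 is in that span).
Jan 13, 1697 → Jan 13, 1698: 365 days.
Jan 13, 1698 → Jan 13, 1699: 365 days.
Jan 13, 1699 → Jan 13, 1700: 365 days.
Jan 13, 1700 → Jan 13, 1701: 365 days.
Jan 13, 1701 → Jan 13, 1702: 365 days.
Jan 13, 1702 → Jan 13, 1703: 365 days.
Jan 13, 1703 → Jan 13, 1704: 365 days.
Jan 13, 1704 → Feb 13, 1704: 31 days (January has 31).
Feb 13, 1704 → Feb 19, 1704: 6 days.
Total: 7706 days.

7706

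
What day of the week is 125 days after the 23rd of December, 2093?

Dec 23, 2093 is a Wednesday.
125 mod 7 = 6, so 125 days after a Wednesday is Wednesday + 6 = Tuesday.

Tuesday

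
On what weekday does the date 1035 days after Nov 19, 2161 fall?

Wednesday

First find the weekday of Nov 19, 2161. Doomsday rule: the anchor day for the 2100s is Sunday. For year 61: 61÷12 = 5 r 1, and 1÷4 = 0, so 5+1+0 = 6.
Sunday + 6 ≡ Saturday — that's 2161's doomsday.
In November the doomsday date is Nov 7.
Nov 19 is 12 days after Nov 7; 12 mod 7 = 5, so Saturday + 5 = Thursday.
1035 mod 7 = 6, so 1035 days after a Thursday is Thursday + 6 = Wednesday.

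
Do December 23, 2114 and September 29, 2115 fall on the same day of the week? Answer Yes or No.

Yes

From Dec 23, 2114 to Sep 29, 2115 is 280 days.
280 mod 7 = 0, so they are the same weekday.
(Dec 23, 2114 is a Sunday; Sep 29, 2115 is a Sunday.)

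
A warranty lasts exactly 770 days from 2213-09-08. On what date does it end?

October 18, 2215

+365 (one year) → Sep 8, 2214 (405 left).
+365 (one year) → Sep 8, 2215 (40 left).
Sep has 30 days: +23 → Oct 1, 2215 (17 left).
+17 → Oct 18, 2215.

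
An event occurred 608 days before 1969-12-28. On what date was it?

April 29, 1968

−365 (one year) → Dec 28, 1968 (243 left).
−28 → Nov 30, 1968 (end of Nov, 30 days; 215 left).
−30 → Oct 31, 1968 (end of Oct, 31 days; 185 left).
−31 → Sep 30, 1968 (end of Sep, 30 days; 154 left).
−30 → Aug 31, 1968 (end of Aug, 31 days; 124 left).
−31 → Jul 31, 1968 (end of Jul, 31 days; 93 left).
−31 → Jun 30, 1968 (end of Jun, 30 days; 62 left).
−30 → May 31, 1968 (end of May, 31 days; 32 left).
−31 → Apr 30, 1968 (end of Apr, 30 days; 1 left).
−1 → Apr 29, 1968.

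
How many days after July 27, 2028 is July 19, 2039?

4009

Jul 27, 2028 → Jul 27, 2029: 365 days.
Jul 27, 2029 → Jul 27, 2030: 365 days.
Jul 27, 2030 → Jul 27, 2031: 365 days.
Jul 27, 2031 → Jul 27, 2032: 366 days (Feb 29, 2032 is in that span).
Jul 27, 2032 → Jul 27, 2033: 365 days.
Jul 27, 2033 → Jul 27, 2034: 365 days.
Jul 27, 2034 → Jul 27, 2035: 365 days.
Jul 27, 2035 → Jul 27, 2036: 366 days (Feb 29, 2036 is in that span).
Jul 27, 2036 → Jul 27, 2037: 365 days.
Jul 27, 2037 → Jul 27, 2038: 365 days.
Jul 27, 2038 → Aug 27, 2038: 31 days (July has 31).
Aug 27, 2038 → Sep 27, 2038: 31 days (August has 31).
Sep 27, 2038 → Oct 27, 2038: 30 days (September has 30).
Oct 27, 2038 → Nov 27, 2038: 31 days (October has 31).
Nov 27, 2038 → Dec 27, 2038: 30 days (November has 30).
Dec 27, 2038 → Jan 27, 2039: 31 days (December has 31).
Jan 27, 2039 → Feb 27, 2039: 31 days (January has 31).
Feb 27, 2039 → Mar 27, 2039: 28 days (February has 28).
Mar 27, 2039 → Apr 27, 2039: 31 days (March has 31).
Apr 27, 2039 → May 27, 2039: 30 days (April has 30).
May 27, 2039 → Jun 27, 2039: 31 days (May has 31).
Jun 27, 2039 → Jul 19, 2039: 22 days.
Total: 4009 days.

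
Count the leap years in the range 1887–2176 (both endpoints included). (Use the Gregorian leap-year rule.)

Multiples of 4 in [1887,2176]: 73.
Of those, multiples of 100: 3 (not leap unless ÷400).
Multiples of 400: 1.
Leap years = 73 − 3 + 1 = 71.

71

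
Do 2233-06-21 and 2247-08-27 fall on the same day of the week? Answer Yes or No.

Yes

From Jun 21, 2233 to Aug 27, 2247 is 5180 days.
5180 mod 7 = 0, so they are the same weekday.
(Jun 21, 2233 is a Friday; Aug 27, 2247 is a Friday.)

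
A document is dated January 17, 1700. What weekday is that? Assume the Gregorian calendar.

Sunday

Doomsday rule: the anchor day for the 1700s is Sunday. For year 00: 0÷12 = 0 r 0, and 0÷4 = 0, so 0+0+0 = 0.
Sunday + 0 ≡ Sunday — that's 1700's doomsday.
In January the doomsday date is Jan 3 (1700 is not a leap year (divisible by 100 but not 400)).
Jan 17 is 14 days after Jan 3; 14 mod 7 = 0, so Sunday + 0 = Sunday.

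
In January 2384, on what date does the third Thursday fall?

January 1, 2384 is a Sunday.
The first Thursday is therefore January 5 (4 days later).
The third Thursday is 5 + 2×7 = January 19.

January 19, 2384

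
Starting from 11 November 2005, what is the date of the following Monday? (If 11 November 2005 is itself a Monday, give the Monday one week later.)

Nov 11, 2005 is a Friday.
From Friday to the next Monday is 3 days.
Nov 11, 2005 + 3 = Nov 14, 2005.

November 14, 2005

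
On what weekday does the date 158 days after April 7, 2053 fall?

Friday

Apr 7, 2053 is a Monday.
158 mod 7 = 4, so 158 days after a Monday is Monday + 4 = Friday.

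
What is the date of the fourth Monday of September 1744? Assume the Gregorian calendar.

September 1, 1744 is a Tuesday.
The first Monday is therefore September 7 (6 days later).
The fourth Monday is 7 + 3×7 = September 28.

September 28, 1744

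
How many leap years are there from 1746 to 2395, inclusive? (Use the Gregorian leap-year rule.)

Multiples of 4 in [1746,2395]: 162.
Of those, multiples of 100: 6 (not leap unless ÷400).
Multiples of 400: 1.
Leap years = 162 − 6 + 1 = 157.

157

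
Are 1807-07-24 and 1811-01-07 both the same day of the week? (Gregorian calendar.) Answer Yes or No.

From Jul 24, 1807 to Jan 7, 1811 is 1263 days.
1263 mod 7 = 3, so they are different weekdays.
(Jul 24, 1807 is a Friday; Jan 7, 1811 is a Monday.)

No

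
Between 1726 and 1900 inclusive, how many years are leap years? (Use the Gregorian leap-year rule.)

Multiples of 4 in [1726,1900]: 44.
Of those, multiples of 100: 2 (not leap unless ÷400).
Multiples of 400: 0.
Leap years = 44 − 2 + 0 = 42.

42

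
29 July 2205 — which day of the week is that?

Doomsday rule: the anchor day for the 2200s is Friday. For year 05: 5÷12 = 0 r 5, and 5÷4 = 1, so 0+5+1 = 6.
Friday + 6 ≡ Thursday — that's 2205's doomsday.
In July the doomsday date is Jul 11.
Jul 29 is 18 days after Jul 11; 18 mod 7 = 4, so Thursday + 4 = Monday.

Monday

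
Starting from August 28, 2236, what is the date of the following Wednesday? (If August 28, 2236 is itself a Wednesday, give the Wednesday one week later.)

Aug 28, 2236 is a Sunday.
From Sunday to the next Wednesday is 3 days.
Aug 28, 2236 + 3 = Aug 31, 2236.

August 31, 2236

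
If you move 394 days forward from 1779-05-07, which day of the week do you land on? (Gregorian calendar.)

First find the weekday of May 7, 1779. Doomsday rule: the anchor day for the 1700s is Sunday. For year 79: 79÷12 = 6 r 7, and 7÷4 = 1, so 6+7+1 = 14.
Sunday + 14 ≡ Sunday — that's 1779's doomsday.
In May the doomsday date is May 9.
May 7 is 2 days before May 9; 2 mod 7 = 2, so Sunday − 2 = Friday.
394 mod 7 = 2, so 394 days after a Friday is Friday + 2 = Sunday.

Sunday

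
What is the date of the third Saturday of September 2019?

September 1, 2019 is a Sunday.
The first Saturday is therefore September 7 (6 days later).
The third Saturday is 7 + 2×7 = September 21.

September 21, 2019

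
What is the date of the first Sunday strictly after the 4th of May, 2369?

May 11, 2369

May 4, 2369 is a Sunday.
From Sunday to the next Sunday is 7 days.
May 4, 2369 + 7 = May 11, 2369.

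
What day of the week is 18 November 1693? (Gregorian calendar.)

Doomsday rule: the anchor day for the 1600s is Tuesday. For year 93: 93÷12 = 7 r 9, and 9÷4 = 2, so 7+9+2 = 18.
Tuesday + 18 ≡ Saturday — that's 1693's doomsday.
In November the doomsday date is Nov 7.
Nov 18 is 11 days after Nov 7; 11 mod 7 = 4, so Saturday + 4 = Wednesday.

Wednesday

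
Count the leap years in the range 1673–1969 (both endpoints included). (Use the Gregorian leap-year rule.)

71

Multiples of 4 in [1673,1969]: 74.
Of those, multiples of 100: 3 (not leap unless ÷400).
Multiples of 400: 0.
Leap years = 74 − 3 + 0 = 71.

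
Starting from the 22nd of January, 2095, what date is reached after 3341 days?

+365 (one year) → Jan 22, 2096 (2976 left).
+366 (one year; includes Feb 29, 2096) → Jan 22, 2097 (2610 left).
+365 (one year) → Jan 22, 2098 (2245 left).
+365 (one year) → Jan 22, 2099 (1880 left).
+365 (one year) → Jan 22, 2100 (1515 left).
+365 (one year) → Jan 22, 2101 (1150 left).
+365 (one year) → Jan 22, 2102 (785 left).
+365 (one year) → Jan 22, 2103 (420 left).
+365 (one year) → Jan 22, 2104 (55 left).
Jan has 31 days: +10 → Feb 1, 2104 (45 left).
Feb has 29 days: +29 → Mar 1, 2104 (16 left).
+16 → Mar 17, 2104.

March 17, 2104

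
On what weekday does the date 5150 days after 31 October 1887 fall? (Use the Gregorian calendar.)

First find the weekday of Oct 31, 1887. Doomsday rule: the anchor day for the 1800s is Friday. For year 87: 87÷12 = 7 r 3, and 3÷4 = 0, so 7+3+0 = 10.
Friday + 10 ≡ Monday — that's 1887's doomsday.
In October the doomsday date is Oct 10.
Oct 31 is 21 days after Oct 10; 21 mod 7 = 0, so Monday + 0 = Monday.
5150 mod 7 = 5, so 5150 days after a Monday is Monday + 5 = Saturday.

Saturday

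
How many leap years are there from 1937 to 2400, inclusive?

113

Multiples of 4 in [1937,2400]: 116.
Of those, multiples of 100: 5 (not leap unless ÷400).
Multiples of 400: 2.
Leap years = 116 − 5 + 2 = 113.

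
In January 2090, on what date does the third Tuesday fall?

January 1, 2090 is a Sunday.
The first Tuesday is therefore January 3 (2 days later).
The third Tuesday is 3 + 2×7 = January 17.

January 17, 2090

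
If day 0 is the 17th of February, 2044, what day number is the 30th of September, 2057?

4974

Feb 17, 2044 → Feb 17, 2045: 366 days (Feb 29, 2044 is in that span).
Feb 17, 2045 → Feb 17, 2046: 365 days.
Feb 17, 2046 → Feb 17, 2047: 365 days.
Feb 17, 2047 → Feb 17, 2048: 365 days.
Feb 17, 2048 → Feb 17, 2049: 366 days (Feb 29, 2048 is in that span).
Feb 17, 2049 → Feb 17, 2050: 365 days.
Feb 17, 2050 → Feb 17, 2051: 365 days.
Feb 17, 2051 → Feb 17, 2052: 365 days.
Feb 17, 2052 → Feb 17, 2053: 366 days (Feb 29, 2052 is in that span).
Feb 17, 2053 → Feb 17, 2054: 365 days.
Feb 17, 2054 → Feb 17, 2055: 365 days.
Feb 17, 2055 → Feb 17, 2056: 365 days.
Feb 17, 2056 → Feb 17, 2057: 366 days (Feb 29, 2056 is in that span).
Feb 17, 2057 → Mar 17, 2057: 28 days (February has 28).
Mar 17, 2057 → Apr 17, 2057: 31 days (March has 31).
Apr 17, 2057 → May 17, 2057: 30 days (April has 30).
May 17, 2057 → Jun 17, 2057: 31 days (May has 31).
Jun 17, 2057 → Jul 17, 2057: 30 days (June has 30).
Jul 17, 2057 → Aug 17, 2057: 31 days (July has 31).
Aug 17, 2057 → Sep 17, 2057: 31 days (August has 31).
Sep 17, 2057 → Sep 30, 2057: 13 days.
Total: 4974 days.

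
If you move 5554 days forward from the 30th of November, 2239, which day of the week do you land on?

First find the weekday of Nov 30, 2239. Doomsday rule: the anchor day for the 2200s is Friday. For year 39: 39÷12 = 3 r 3, and 3÷4 = 0, so 3+3+0 = 6.
Friday + 6 ≡ Thursday — that's 2239's doomsday.
In November the doomsday date is Nov 7.
Nov 30 is 23 days after Nov 7; 23 mod 7 = 2, so Thursday + 2 = Saturday.
5554 mod 7 = 3, so 5554 days after a Saturday is Saturday + 3 = Tuesday.

Tuesday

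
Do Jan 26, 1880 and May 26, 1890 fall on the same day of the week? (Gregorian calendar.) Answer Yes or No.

From Jan 26, 1880 to May 26, 1890 is 3773 days.
3773 mod 7 = 0, so they are the same weekday.
(Jan 26, 1880 is a Monday; May 26, 1890 is a Monday.)

Yes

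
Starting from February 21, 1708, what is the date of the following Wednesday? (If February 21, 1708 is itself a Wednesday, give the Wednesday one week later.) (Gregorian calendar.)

Feb 21, 1708 is a Tuesday.
From Tuesday to the next Wednesday is 1 day.
Feb 21, 1708 + 1 = Feb 22, 1708.

February 22, 1708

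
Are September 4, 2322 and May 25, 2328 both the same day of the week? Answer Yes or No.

From Sep 4, 2322 to May 25, 2328 is 2090 days.
2090 mod 7 = 4, so they are different weekdays.
(Sep 4, 2322 is a Monday; May 25, 2328 is a Friday.)

No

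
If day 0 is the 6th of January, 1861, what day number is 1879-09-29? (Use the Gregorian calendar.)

6840

Jan 6, 1861 → Jan 6, 1862: 365 days.
Jan 6, 1862 → Jan 6, 1863: 365 days.
Jan 6, 1863 → Jan 6, 1864: 365 days.
Jan 6, 1864 → Jan 6, 1865: 366 days (Feb 29, 1864 is in that span).
Jan 6, 1865 → Jan 6, 1866: 365 days.
Jan 6, 1866 → Jan 6, 1867: 365 days.
Jan 6, 1867 → Jan 6, 1868: 365 days.
Jan 6, 1868 → Jan 6, 1869: 366 days (Feb 29, 1868 is in that span).
Jan 6, 1869 → Jan 6, 1870: 365 days.
Jan 6, 1870 → Jan 6, 1871: 365 days.
Jan 6, 1871 → Jan 6, 1872: 365 days.
Jan 6, 1872 → Jan 6, 1873: 366 days (Feb 29, 1872 is in that span).
Jan 6, 1873 → Jan 6, 1874: 365 days.
Jan 6, 1874 → Jan 6, 1875: 365 days.
Jan 6, 1875 → Jan 6, 1876: 365 days.
Jan 6, 1876 → Jan 6, 1877: 366 days (Feb 29, 1876 is in that span).
Jan 6, 1877 → Jan 6, 1878: 365 days.
Jan 6, 1878 → Jan 6, 1879: 365 days.
Jan 6, 1879 → Feb 6, 1879: 31 days (January has 31).
Feb 6, 1879 → Mar 6, 1879: 28 days (February has 28).
Mar 6, 1879 → Apr 6, 1879: 31 days (March has 31).
Apr 6, 1879 → May 6, 1879: 30 days (April has 30).
May 6, 1879 → Jun 6, 1879: 31 days (May has 31).
Jun 6, 1879 → Jul 6, 1879: 30 days (June has 30).
Jul 6, 1879 → Aug 6, 1879: 31 days (July has 31).
Aug 6, 1879 → Sep 6, 1879: 31 days (August has 31).
Sep 6, 1879 → Sep 29, 1879: 23 days.
Total: 6840 days.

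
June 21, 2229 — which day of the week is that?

Sunday

Doomsday rule: the anchor day for the 2200s is Friday. For year 29: 29÷12 = 2 r 5, and 5÷4 = 1, so 2+5+1 = 8.
Friday + 8 ≡ Saturday — that's 2229's doomsday.
In June the doomsday date is Jun 6.
Jun 21 is 15 days after Jun 6; 15 mod 7 = 1, so Saturday + 1 = Sunday.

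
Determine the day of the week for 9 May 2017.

Doomsday rule: the anchor day for the 2000s is Tuesday. For year 17: 17÷12 = 1 r 5, and 5÷4 = 1, so 1+5+1 = 7.
Tuesday + 7 ≡ Tuesday — that's 2017's doomsday.
In May the doomsday date is May 9.
May 9 is the doomsday itself: Tuesday.

Tuesday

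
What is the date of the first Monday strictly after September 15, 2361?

Sep 15, 2361 is a Friday.
From Friday to the next Monday is 3 days.
Sep 15, 2361 + 3 = Sep 18, 2361.

September 18, 2361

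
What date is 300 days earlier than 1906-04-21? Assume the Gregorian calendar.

June 25, 1905

−21 → Mar 31, 1906 (end of Mar, 31 days; 279 left).
−31 → Feb 28, 1906 (end of Feb, 28 days; 248 left).
−28 → Jan 31, 1906 (end of Jan, 31 days; 220 left).
−31 → Dec 31, 1905 (end of Dec, 31 days; 189 left).
−31 → Nov 30, 1905 (end of Nov, 30 days; 158 left).
−30 → Oct 31, 1905 (end of Oct, 31 days; 128 left).
−31 → Sep 30, 1905 (end of Sep, 30 days; 97 left).
−30 → Aug 31, 1905 (end of Aug, 31 days; 67 left).
−31 → Jul 31, 1905 (end of Jul, 31 days; 36 left).
−31 → Jun 30, 1905 (end of Jun, 30 days; 5 left).
−5 → Jun 25, 1905.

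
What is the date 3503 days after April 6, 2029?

+365 (one year) → Apr 6, 2030 (3138 left).
+365 (one year) → Apr 6, 2031 (2773 left).
+366 (one year; includes Feb 29, 2032) → Apr 6, 2032 (2407 left).
+365 (one year) → Apr 6, 2033 (2042 left).
+365 (one year) → Apr 6, 2034 (1677 left).
+365 (one year) → Apr 6, 2035 (1312 left).
+366 (one year; includes Feb 29, 2036) → Apr 6, 2036 (946 left).
+365 (one year) → Apr 6, 2037 (581 left).
+365 (one year) → Apr 6, 2038 (216 left).
Apr has 30 days: +25 → May 1, 2038 (191 left).
May has 31 days: +31 → Jun 1, 2038 (160 left).
Jun has 30 days: +30 → Jul 1, 2038 (130 left).
Jul has 31 days: +31 → Aug 1, 2038 (99 left).
Aug has 31 days: +31 → Sep 1, 2038 (68 left).
Sep has 30 days: +30 → Oct 1, 2038 (38 left).
Oct has 31 days: +31 → Nov 1, 2038 (7 left).
+7 → Nov 8, 2038.

November 8, 2038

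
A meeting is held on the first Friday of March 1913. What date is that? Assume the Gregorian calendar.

March 1, 1913 is a Saturday.
The first Friday is therefore March 7 (6 days later).

March 7, 1913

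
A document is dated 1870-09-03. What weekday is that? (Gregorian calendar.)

Saturday

Doomsday rule: the anchor day for the 1800s is Friday. For year 70: 70÷12 = 5 r 10, and 10÷4 = 2, so 5+10+2 = 17.
Friday + 17 ≡ Monday — that's 1870's doomsday.
In September the doomsday date is Sep 5.
Sep 3 is 2 days before Sep 5; 2 mod 7 = 2, so Monday − 2 = Saturday.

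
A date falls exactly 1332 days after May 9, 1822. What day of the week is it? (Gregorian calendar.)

Saturday

First find the weekday of May 9, 1822. Doomsday rule: the anchor day for the 1800s is Friday. For year 22: 22÷12 = 1 r 10, and 10÷4 = 2, so 1+10+2 = 13.
Friday + 13 ≡ Thursday — that's 1822's doomsday.
In May the doomsday date is May 9.
May 9 is the doomsday itself: Thursday.
1332 mod 7 = 2, so 1332 days after a Thursday is Thursday + 2 = Saturday.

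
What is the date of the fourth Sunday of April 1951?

April 1, 1951 is a Sunday.
The first Sunday is therefore April 1 (same day).
The fourth Sunday is 1 + 3×7 = April 22.

April 22, 1951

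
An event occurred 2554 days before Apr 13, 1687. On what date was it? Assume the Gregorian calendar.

−365 (one year) → Apr 13, 1686 (2189 left).
−365 (one year) → Apr 13, 1685 (1824 left).
−365 (one year) → Apr 13, 1684 (1459 left).
−366 (one year; includes Feb 29, 1684) → Apr 13, 1683 (1093 left).
−365 (one year) → Apr 13, 1682 (728 left).
−365 (one year) → Apr 13, 1681 (363 left).
−13 → Mar 31, 1681 (end of Mar, 31 days; 350 left).
−31 → Feb 28, 1681 (end of Feb, 28 days; 319 left).
−28 → Jan 31, 1681 (end of Jan, 31 days; 291 left).
−31 → Dec 31, 1680 (end of Dec, 31 days; 260 left).
−31 → Nov 30, 1680 (end of Nov, 30 days; 229 left).
−30 → Oct 31, 1680 (end of Oct, 31 days; 199 left).
−31 → Sep 30, 1680 (end of Sep, 30 days; 168 left).
−30 → Aug 31, 1680 (end of Aug, 31 days; 138 left).
−31 → Jul 31, 1680 (end of Jul, 31 days; 107 left).
−31 → Jun 30, 1680 (end of Jun, 30 days; 76 left).
−30 → May 31, 1680 (end of May, 31 days; 46 left).
−31 → Apr 30, 1680 (end of Apr, 30 days; 15 left).
−15 → Apr 15, 1680.

April 15, 1680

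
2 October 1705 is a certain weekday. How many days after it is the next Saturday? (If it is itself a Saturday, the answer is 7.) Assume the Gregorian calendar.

Oct 2, 1705 is a Friday.
From Friday to the next Saturday is 1 day.

1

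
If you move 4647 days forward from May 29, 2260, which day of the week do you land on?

Monday

First find the weekday of May 29, 2260. Doomsday rule: the anchor day for the 2200s is Friday. For year 60: 60÷12 = 5 r 0, and 0÷4 = 0, so 5+0+0 = 5.
Friday + 5 ≡ Wednesday — that's 2260's doomsday.
In May the doomsday date is May 9.
May 29 is 20 days after May 9; 20 mod 7 = 6, so Wednesday + 6 = Tuesday.
4647 mod 7 = 6, so 4647 days after a Tuesday is Tuesday + 6 = Monday.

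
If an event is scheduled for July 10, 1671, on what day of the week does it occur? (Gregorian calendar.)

Doomsday rule: the anchor day for the 1600s is Tuesday. For year 71: 71÷12 = 5 r 11, and 11÷4 = 2, so 5+11+2 = 18.
Tuesday + 18 ≡ Saturday — that's 1671's doomsday.
In July the doomsday date is Jul 11.
Jul 10 is 1 day before Jul 11; 1 mod 7 = 1, so Saturday − 1 = Friday.

Friday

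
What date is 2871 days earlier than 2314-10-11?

−365 (one year) → Oct 11, 2313 (2506 left).
−365 (one year) → Oct 11, 2312 (2141 left).
−366 (one year; includes Feb 29, 2312) → Oct 11, 2311 (1775 left).
−365 (one year) → Oct 11, 2310 (1410 left).
−365 (one year) → Oct 11, 2309 (1045 left).
−365 (one year) → Oct 11, 2308 (680 left).
−366 (one year; includes Feb 29, 2308) → Oct 11, 2307 (314 left).
−11 → Sep 30, 2307 (end of Sep, 30 days; 303 left).
−30 → Aug 31, 2307 (end of Aug, 31 days; 273 left).
−31 → Jul 31, 2307 (end of Jul, 31 days; 242 left).
−31 → Jun 30, 2307 (end of Jun, 30 days; 211 left).
−30 → May 31, 2307 (end of May, 31 days; 181 left).
−31 → Apr 30, 2307 (end of Apr, 30 days; 150 left).
−30 → Mar 31, 2307 (end of Mar, 31 days; 120 left).
−31 → Feb 28, 2307 (end of Feb, 28 days; 89 left).
−28 → Jan 31, 2307 (end of Jan, 31 days; 61 left).
−31 → Dec 31, 2306 (end of Dec, 31 days; 30 left).
−30 → Dec 1, 2306.

December 1, 2306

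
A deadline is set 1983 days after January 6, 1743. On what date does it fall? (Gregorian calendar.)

+365 (one year) → Jan 6, 1744 (1618 left).
+366 (one year; includes Feb 29, 1744) → Jan 6, 1745 (1252 left).
+365 (one year) → Jan 6, 1746 (887 left).
+365 (one year) → Jan 6, 1747 (522 left).
+365 (one year) → Jan 6, 1748 (157 left).
Jan has 31 days: +26 → Feb 1, 1748 (131 left).
Feb has 29 days: +29 → Mar 1, 1748 (102 left).
Mar has 31 days: +31 → Apr 1, 1748 (71 left).
Apr has 30 days: +30 → May 1, 1748 (41 left).
May has 31 days: +31 → Jun 1, 1748 (10 left).
+10 → Jun 11, 1748.

June 11, 1748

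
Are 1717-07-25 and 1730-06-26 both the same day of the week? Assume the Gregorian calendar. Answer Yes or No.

No

From Jul 25, 1717 to Jun 26, 1730 is 4719 days.
4719 mod 7 = 1, so they are different weekdays.
(Jul 25, 1717 is a Sunday; Jun 26, 1730 is a Monday.)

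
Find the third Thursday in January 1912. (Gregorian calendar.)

January 1, 1912 is a Monday.
The first Thursday is therefore January 4 (3 days later).
The third Thursday is 4 + 2×7 = January 18.

January 18, 1912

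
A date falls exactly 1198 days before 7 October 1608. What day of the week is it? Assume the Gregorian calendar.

First find the weekday of Oct 7, 1608. Doomsday rule: the anchor day for the 1600s is Tuesday. For year 08: 8÷12 = 0 r 8, and 8÷4 = 2, so 0+8+2 = 10.
Tuesday + 10 ≡ Friday — that's 1608's doomsday.
In October the doomsday date is Oct 10.
Oct 7 is 3 days before Oct 10; 3 mod 7 = 3, so Friday − 3 = Tuesday.
1198 mod 7 = 1, so 1198 days before a Tuesday is Tuesday − 1 = Monday.

Monday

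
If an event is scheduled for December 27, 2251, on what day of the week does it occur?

Doomsday rule: the anchor day for the 2200s is Friday. For year 51: 51÷12 = 4 r 3, and 3÷4 = 0, so 4+3+0 = 7.
Friday + 7 ≡ Friday — that's 2251's doomsday.
In December the doomsday date is Dec 12.
Dec 27 is 15 days after Dec 12; 15 mod 7 = 1, so Friday + 1 = Saturday.

Saturday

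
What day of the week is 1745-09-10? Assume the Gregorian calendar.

Friday

Doomsday rule: the anchor day for the 1700s is Sunday. For year 45: 45÷12 = 3 r 9, and 9÷4 = 2, so 3+9+2 = 14.
Sunday + 14 ≡ Sunday — that's 1745's doomsday.
In September the doomsday date is Sep 5.
Sep 10 is 5 days after Sep 5; 5 mod 7 = 5, so Sunday + 5 = Friday.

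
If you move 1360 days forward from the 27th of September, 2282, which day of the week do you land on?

First find the weekday of Sep 27, 2282. Doomsday rule: the anchor day for the 2200s is Friday. For year 82: 82÷12 = 6 r 10, and 10÷4 = 2, so 6+10+2 = 18.
Friday + 18 ≡ Tuesday — that's 2282's doomsday.
In September the doomsday date is Sep 5.
Sep 27 is 22 days after Sep 5; 22 mod 7 = 1, so Tuesday + 1 = Wednesday.
1360 mod 7 = 2, so 1360 days after a Wednesday is Wednesday + 2 = Friday.

Friday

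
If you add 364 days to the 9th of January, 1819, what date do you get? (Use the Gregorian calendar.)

Jan has 31 days: +23 → Feb 1, 1819 (341 left).
Feb has 28 days: +28 → Mar 1, 1819 (313 left).
Mar has 31 days: +31 → Apr 1, 1819 (282 left).
Apr has 30 days: +30 → May 1, 1819 (252 left).
May has 31 days: +31 → Jun 1, 1819 (221 left).
Jun has 30 days: +30 → Jul 1, 1819 (191 left).
Jul has 31 days: +31 → Aug 1, 1819 (160 left).
Aug has 31 days: +31 → Sep 1, 1819 (129 left).
Sep has 30 days: +30 → Oct 1, 1819 (99 left).
Oct has 31 days: +31 → Nov 1, 1819 (68 left).
Nov has 30 days: +30 → Dec 1, 1819 (38 left).
Dec has 31 days: +31 → Jan 1, 1820 (7 left).
+7 → Jan 8, 1820.

January 8, 1820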